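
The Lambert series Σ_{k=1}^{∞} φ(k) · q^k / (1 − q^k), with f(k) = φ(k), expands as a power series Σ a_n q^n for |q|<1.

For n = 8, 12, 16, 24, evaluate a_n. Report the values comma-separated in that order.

q^8  k|8↦φ(k): 8:4 4:2 2:1 1:1  a_8=8
d|12:{12,6,4,3,2,1}  Σφ=4+2+2+2+1+1=12
n=16: 16·1 8·2 4·4 2·8 1·16  φ→[8+4+2+1+1]=16
[q^24] φ(1)=1,φ(2)=1,φ(3)=2,φ(4)=2,φ(6)=2,φ(8)=4,φ(12)=4,φ(24)=8 ⇒ 24

8, 12, 16, 24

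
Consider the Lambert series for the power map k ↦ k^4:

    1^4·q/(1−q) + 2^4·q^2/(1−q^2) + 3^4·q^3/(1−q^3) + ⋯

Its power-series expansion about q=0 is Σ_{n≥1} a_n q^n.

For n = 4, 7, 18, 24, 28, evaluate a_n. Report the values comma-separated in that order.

273, 2402, 112931, 358258, 655746

d|4:{4,2,1}  Σf=256+16+1=273
q^7  k|7↦f(k): 1:1 7:2401  a_7=2402
[q^18] f(1)=1,f(2)=16,f(3)=81,f(6)=1296,f(9)=6561,f(18)=104976 ⇒ 112931
n=24: 24·1 12·2 8·3 6·4 4·6 3·8 2·12 1·24  f→[331776+20736+4096+1296+256+81+16+1]=358258
q^28  k|28↦f(k): 1:1 2:16 4:256 7:2401 14:38416 28:614656  a_28=655746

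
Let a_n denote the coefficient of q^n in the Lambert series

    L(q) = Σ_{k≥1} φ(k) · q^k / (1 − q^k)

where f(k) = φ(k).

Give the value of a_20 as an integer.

[q^20] φ(20)=8,φ(10)=4,φ(5)=4,φ(4)=2,φ(2)=1,φ(1)=1 ⇒ 20

a_20 = 20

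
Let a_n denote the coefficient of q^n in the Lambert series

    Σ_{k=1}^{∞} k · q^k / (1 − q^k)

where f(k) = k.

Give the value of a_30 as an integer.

a_30 = 72

n=30: 1·30 2·15 3·10 5·6 6·5 10·3 15·2 30·1  f→[1+2+3+5+6+10+15+30]=72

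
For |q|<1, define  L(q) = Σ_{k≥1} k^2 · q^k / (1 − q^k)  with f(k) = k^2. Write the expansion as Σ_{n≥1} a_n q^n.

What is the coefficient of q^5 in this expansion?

d|5:{1,5}  Σf=1+25=26

a_5 = 26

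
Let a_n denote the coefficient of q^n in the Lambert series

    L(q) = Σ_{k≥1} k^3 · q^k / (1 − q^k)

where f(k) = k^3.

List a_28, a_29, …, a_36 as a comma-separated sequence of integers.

25112, 24390, 31752, 29792, 37449, 37296, 44226, 43344, 55261

d|28:{1,2,4,7,14,28}  Σf=1+8+64+343+2744+21952=25112
n=29: 29·1 1·29  f→[24389+1]=24390
q^30  k|30↦f(k): 1:1 2:8 3:27 5:125 6:216 10:1000 15:3375 30:27000  a_30=31752
d|31:{1,31}  Σf=1+29791=29792
n=32: 1·32 2·16 4·8 8·4 16·2 32·1  f→[1+8+64+512+4096+32768]=37449
[q^33] f(1)=1,f(3)=27,f(11)=1331,f(33)=35937 ⇒ 37296
q^34  k|34↦f(k): 1:1 2:8 17:4913 34:39304  a_34=44226
[q^35] f(1)=1,f(5)=125,f(7)=343,f(35)=42875 ⇒ 43344
[q^36] f(36)=46656,f(18)=5832,f(12)=1728,f(9)=729,f(6)=216,f(4)=64,f(3)=27,f(2)=8,f(1)=1 ⇒ 55261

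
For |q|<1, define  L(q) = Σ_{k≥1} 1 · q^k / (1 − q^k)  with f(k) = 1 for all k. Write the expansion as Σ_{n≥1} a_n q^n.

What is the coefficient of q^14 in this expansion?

a_14 = 4

q^14  k|14↦f(k): 14:1 7:1 2:1 1:1  a_14=4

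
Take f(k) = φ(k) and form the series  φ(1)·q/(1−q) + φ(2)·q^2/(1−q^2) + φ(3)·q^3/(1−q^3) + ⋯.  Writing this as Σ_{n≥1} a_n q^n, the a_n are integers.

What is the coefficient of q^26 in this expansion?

d|26:{1,2,13,26}  Σφ=1+1+12+12=26

a_26 = 26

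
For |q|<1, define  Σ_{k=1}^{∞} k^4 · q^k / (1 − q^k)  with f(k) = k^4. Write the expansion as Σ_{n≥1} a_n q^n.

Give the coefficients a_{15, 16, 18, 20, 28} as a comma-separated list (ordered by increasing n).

51332, 69905, 112931, 170898, 655746

q^15  k|15↦f(k): 1:1 3:81 5:625 15:50625  a_15=51332
n=16: 1·16 2·8 4·4 8·2 16·1  f→[1+16+256+4096+65536]=69905
n=18: 1·18 2·9 3·6 6·3 9·2 18·1  f→[1+16+81+1296+6561+104976]=112931
q^20  k|20↦f(k): 1:1 2:16 4:256 5:625 10:10000 20:160000  a_20=170898
n=28: 28·1 14·2 7·4 4·7 2·14 1·28  f→[614656+38416+2401+256+16+1]=655746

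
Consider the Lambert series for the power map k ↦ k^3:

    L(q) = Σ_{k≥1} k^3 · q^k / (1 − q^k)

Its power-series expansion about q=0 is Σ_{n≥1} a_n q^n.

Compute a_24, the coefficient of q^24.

a_24 = 16380

q^24  k|24↦f(k): 24:13824 12:1728 8:512 6:216 4:64 3:27 2:8 1:1  a_24=16380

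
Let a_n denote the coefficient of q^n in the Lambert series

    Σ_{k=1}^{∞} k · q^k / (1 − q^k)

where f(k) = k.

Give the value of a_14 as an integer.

d|14:{1,2,7,14}  Σf=1+2+7+14=24

a_14 = 24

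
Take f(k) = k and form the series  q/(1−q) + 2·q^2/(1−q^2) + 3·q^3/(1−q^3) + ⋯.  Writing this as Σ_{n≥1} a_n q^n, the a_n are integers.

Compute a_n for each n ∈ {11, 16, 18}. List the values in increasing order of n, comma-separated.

12, 31, 39

n=11: 1·11 11·1  f→[1+11]=12
[q^16] f(16)=16,f(8)=8,f(4)=4,f(2)=2,f(1)=1 ⇒ 31
d|18:{1,2,3,6,9,18}  Σf=1+2+3+6+9+18=39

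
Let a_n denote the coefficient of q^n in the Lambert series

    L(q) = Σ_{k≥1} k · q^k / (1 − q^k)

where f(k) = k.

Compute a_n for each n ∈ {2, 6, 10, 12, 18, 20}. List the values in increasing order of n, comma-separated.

d|2:{2,1}  Σf=2+1=3
[q^6] f(6)=6,f(3)=3,f(2)=2,f(1)=1 ⇒ 12
n=10: 1·10 2·5 5·2 10·1  f→[1+2+5+10]=18
q^12  k|12↦f(k): 12:12 6:6 4:4 3:3 2:2 1:1  a_12=28
d|18:{18,9,6,3,2,1}  Σf=18+9+6+3+2+1=39
[q^20] f(1)=1,f(2)=2,f(4)=4,f(5)=5,f(10)=10,f(20)=20 ⇒ 42

3, 12, 18, 28, 39, 42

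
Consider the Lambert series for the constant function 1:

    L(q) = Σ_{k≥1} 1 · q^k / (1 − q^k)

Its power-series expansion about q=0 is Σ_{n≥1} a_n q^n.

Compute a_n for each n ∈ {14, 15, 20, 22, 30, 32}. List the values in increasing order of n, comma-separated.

q^14  k|14↦f(k): 1:1 2:1 7:1 14:1  a_14=4
[q^15] f(15)=1,f(5)=1,f(3)=1,f(1)=1 ⇒ 4
d|20:{20,10,5,4,2,1}  Σf=1+1+1+1+1+1=6
[q^22] f(1)=1,f(2)=1,f(11)=1,f(22)=1 ⇒ 4
d|30:{1,2,3,5,6,10,15,30}  Σf=1+1+1+1+1+1+1+1=8
d|32:{1,2,4,8,16,32}  Σf=1+1+1+1+1+1=6

4, 4, 6, 4, 8, 6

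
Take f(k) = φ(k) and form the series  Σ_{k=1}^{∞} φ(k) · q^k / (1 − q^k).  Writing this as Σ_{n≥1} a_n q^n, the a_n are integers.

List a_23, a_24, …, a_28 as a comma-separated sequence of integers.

q^23  k|23↦φ(k): 23:22 1:1  a_23=23
q^24  k|24↦φ(k): 24:8 12:4 8:4 6:2 4:2 3:2 2:1 1:1  a_24=24
d|25:{25,5,1}  Σφ=20+4+1=25
n=26: 1·26 2·13 13·2 26·1  φ→[1+1+12+12]=26
n=27: 1·27 3·9 9·3 27·1  φ→[1+2+6+18]=27
q^28  k|28↦φ(k): 1:1 2:1 4:2 7:6 14:6 28:12  a_28=28

23, 24, 25, 26, 27, 28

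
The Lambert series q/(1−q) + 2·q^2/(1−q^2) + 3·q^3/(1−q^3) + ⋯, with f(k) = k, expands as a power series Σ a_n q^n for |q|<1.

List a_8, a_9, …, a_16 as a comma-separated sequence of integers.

n=8: 1·8 2·4 4·2 8·1  f→[1+2+4+8]=15
[q^9] f(1)=1,f(3)=3,f(9)=9 ⇒ 13
n=10: 1·10 2·5 5·2 10·1  f→[1+2+5+10]=18
q^11  k|11↦f(k): 11:11 1:1  a_11=12
d|12:{12,6,4,3,2,1}  Σf=12+6+4+3+2+1=28
d|13:{13,1}  Σf=13+1=14
d|14:{14,7,2,1}  Σf=14+7+2+1=24
d|15:{15,5,3,1}  Σf=15+5+3+1=24
[q^16] f(1)=1,f(2)=2,f(4)=4,f(8)=8,f(16)=16 ⇒ 31

15, 13, 18, 12, 28, 14, 24, 24, 31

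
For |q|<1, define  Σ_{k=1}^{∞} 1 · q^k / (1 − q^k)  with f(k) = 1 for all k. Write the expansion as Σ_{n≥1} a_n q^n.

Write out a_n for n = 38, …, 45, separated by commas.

4, 4, 8, 2, 8, 2, 6, 6

n=38: 38·1 19·2 2·19 1·38  f→[1+1+1+1]=4
q^39  k|39↦f(k): 1:1 3:1 13:1 39:1  a_39=4
[q^40] f(1)=1,f(2)=1,f(4)=1,f(5)=1,f(8)=1,f(10)=1,f(20)=1,f(40)=1 ⇒ 8
d|41:{41,1}  Σf=1+1=2
q^42  k|42↦f(k): 42:1 21:1 14:1 7:1 6:1 3:1 2:1 1:1  a_42=8
q^43  k|43↦f(k): 1:1 43:1  a_43=2
[q^44] f(44)=1,f(22)=1,f(11)=1,f(4)=1,f(2)=1,f(1)=1 ⇒ 6
q^45  k|45↦f(k): 1:1 3:1 5:1 9:1 15:1 45:1  a_45=6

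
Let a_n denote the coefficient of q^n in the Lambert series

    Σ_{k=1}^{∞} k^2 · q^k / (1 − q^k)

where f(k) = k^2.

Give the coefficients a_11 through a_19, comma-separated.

122, 210, 170, 250, 260, 341, 290, 455, 362

q^11  k|11↦f(k): 1:1 11:121  a_11=122
q^12  k|12↦f(k): 1:1 2:4 3:9 4:16 6:36 12:144  a_12=210
d|13:{13,1}  Σf=169+1=170
n=14: 1·14 2·7 7·2 14·1  f→[1+4+49+196]=250
q^15  k|15↦f(k): 1:1 3:9 5:25 15:225  a_15=260
q^16  k|16↦f(k): 1:1 2:4 4:16 8:64 16:256  a_16=341
d|17:{17,1}  Σf=289+1=290
q^18  k|18↦f(k): 18:324 9:81 6:36 3:9 2:4 1:1  a_18=455
q^19  k|19↦f(k): 1:1 19:361  a_19=362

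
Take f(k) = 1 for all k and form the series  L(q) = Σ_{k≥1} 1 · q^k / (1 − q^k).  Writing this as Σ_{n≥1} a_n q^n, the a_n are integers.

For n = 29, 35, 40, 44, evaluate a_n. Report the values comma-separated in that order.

d|29:{1,29}  Σf=1+1=2
n=35: 1·35 5·7 7·5 35·1  f→[1+1+1+1]=4
[q^40] f(40)=1,f(20)=1,f(10)=1,f(8)=1,f(5)=1,f(4)=1,f(2)=1,f(1)=1 ⇒ 8
n=44: 1·44 2·22 4·11 11·4 22·2 44·1  f→[1+1+1+1+1+1]=6

2, 4, 8, 6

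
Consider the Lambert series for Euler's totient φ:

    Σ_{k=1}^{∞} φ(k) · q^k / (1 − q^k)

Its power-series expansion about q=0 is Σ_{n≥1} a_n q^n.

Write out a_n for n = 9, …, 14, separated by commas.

[q^9] φ(9)=6,φ(3)=2,φ(1)=1 ⇒ 9
n=10: 10·1 5·2 2·5 1·10  φ→[4+4+1+1]=10
[q^11] φ(1)=1,φ(11)=10 ⇒ 11
n=12: 12·1 6·2 4·3 3·4 2·6 1·12  φ→[4+2+2+2+1+1]=12
n=13: 13·1 1·13  φ→[12+1]=13
[q^14] φ(14)=6,φ(7)=6,φ(2)=1,φ(1)=1 ⇒ 14

9, 10, 11, 12, 13, 14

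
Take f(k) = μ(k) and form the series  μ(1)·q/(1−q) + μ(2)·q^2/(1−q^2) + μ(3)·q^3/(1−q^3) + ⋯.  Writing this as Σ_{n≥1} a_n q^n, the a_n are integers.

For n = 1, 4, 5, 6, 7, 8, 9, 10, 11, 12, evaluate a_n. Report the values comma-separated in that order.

1, 0, 0, 0, 0, 0, 0, 0, 0, 0

q^1  k|1↦μ(k): 1:1  a_1=1
n=4: 4·1 2·2 1·4  μ→[0+(-1)+1]=0
q^5  k|5↦μ(k): 1:1 5:-1  a_5=0
n=6: 1·6 2·3 3·2 6·1  μ→[1+(-1)+(-1)+1]=0
q^7  k|7↦μ(k): 7:-1 1:1  a_7=0
d|8:{8,4,2,1}  Σμ=0+0+(-1)+1=0
n=9: 1·9 3·3 9·1  μ→[1+(-1)+0]=0
d|10:{1,2,5,10}  Σμ=1+(-1)+(-1)+1=0
q^11  k|11↦μ(k): 1:1 11:-1  a_11=0
d|12:{12,6,4,3,2,1}  Σμ=0+1+0+(-1)+(-1)+1=0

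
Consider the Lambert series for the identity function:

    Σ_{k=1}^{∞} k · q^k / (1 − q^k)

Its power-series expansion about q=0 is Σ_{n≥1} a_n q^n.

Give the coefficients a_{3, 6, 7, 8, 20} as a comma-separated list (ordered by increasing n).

4, 12, 8, 15, 42

[q^3] f(1)=1,f(3)=3 ⇒ 4
[q^6] f(1)=1,f(2)=2,f(3)=3,f(6)=6 ⇒ 12
d|7:{7,1}  Σf=7+1=8
[q^8] f(8)=8,f(4)=4,f(2)=2,f(1)=1 ⇒ 15
[q^20] f(20)=20,f(10)=10,f(5)=5,f(4)=4,f(2)=2,f(1)=1 ⇒ 42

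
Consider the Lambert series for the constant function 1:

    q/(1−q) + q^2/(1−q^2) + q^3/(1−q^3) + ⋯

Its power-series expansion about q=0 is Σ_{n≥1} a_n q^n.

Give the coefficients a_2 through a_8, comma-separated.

q^2  k|2↦f(k): 1:1 2:1  a_2=2
n=3: 1·3 3·1  f→[1+1]=2
n=4: 1·4 2·2 4·1  f→[1+1+1]=3
[q^5] f(1)=1,f(5)=1 ⇒ 2
[q^6] f(1)=1,f(2)=1,f(3)=1,f(6)=1 ⇒ 4
d|7:{1,7}  Σf=1+1=2
[q^8] f(8)=1,f(4)=1,f(2)=1,f(1)=1 ⇒ 4

2, 2, 3, 2, 4, 2, 4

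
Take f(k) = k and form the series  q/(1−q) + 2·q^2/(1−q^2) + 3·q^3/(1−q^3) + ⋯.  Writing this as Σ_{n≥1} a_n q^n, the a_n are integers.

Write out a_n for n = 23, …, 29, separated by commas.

24, 60, 31, 42, 40, 56, 30

[q^23] f(23)=23,f(1)=1 ⇒ 24
n=24: 1·24 2·12 3·8 4·6 6·4 8·3 12·2 24·1  f→[1+2+3+4+6+8+12+24]=60
[q^25] f(1)=1,f(5)=5,f(25)=25 ⇒ 31
n=26: 26·1 13·2 2·13 1·26  f→[26+13+2+1]=42
q^27  k|27↦f(k): 1:1 3:3 9:9 27:27  a_27=40
d|28:{28,14,7,4,2,1}  Σf=28+14+7+4+2+1=56
n=29: 1·29 29·1  f→[1+29]=30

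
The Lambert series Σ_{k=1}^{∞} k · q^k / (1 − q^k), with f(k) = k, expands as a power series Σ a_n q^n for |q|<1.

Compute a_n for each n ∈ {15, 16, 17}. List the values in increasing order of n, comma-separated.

24, 31, 18

n=15: 1·15 3·5 5·3 15·1  f→[1+3+5+15]=24
q^16  k|16↦f(k): 1:1 2:2 4:4 8:8 16:16  a_16=31
n=17: 1·17 17·1  f→[1+17]=18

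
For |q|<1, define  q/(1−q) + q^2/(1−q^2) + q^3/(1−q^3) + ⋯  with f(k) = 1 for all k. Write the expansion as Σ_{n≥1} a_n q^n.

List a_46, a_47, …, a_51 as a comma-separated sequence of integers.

4, 2, 10, 3, 6, 4

q^46  k|46↦f(k): 46:1 23:1 2:1 1:1  a_46=4
[q^47] f(47)=1,f(1)=1 ⇒ 2
q^48  k|48↦f(k): 48:1 24:1 16:1 12:1 8:1 6:1 4:1 3:1 2:1 1:1  a_48=10
[q^49] f(1)=1,f(7)=1,f(49)=1 ⇒ 3
n=50: 1·50 2·25 5·10 10·5 25·2 50·1  f→[1+1+1+1+1+1]=6
n=51: 1·51 3·17 17·3 51·1  f→[1+1+1+1]=4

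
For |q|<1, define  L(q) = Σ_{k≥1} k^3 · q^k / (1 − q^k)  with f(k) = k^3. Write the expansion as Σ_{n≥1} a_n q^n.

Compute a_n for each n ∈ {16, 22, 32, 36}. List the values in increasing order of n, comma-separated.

n=16: 16·1 8·2 4·4 2·8 1·16  f→[4096+512+64+8+1]=4681
n=22: 22·1 11·2 2·11 1·22  f→[10648+1331+8+1]=11988
d|32:{1,2,4,8,16,32}  Σf=1+8+64+512+4096+32768=37449
n=36: 36·1 18·2 12·3 9·4 6·6 4·9 3·12 2·18 1·36  f→[46656+5832+1728+729+216+64+27+8+1]=55261

4681, 11988, 37449, 55261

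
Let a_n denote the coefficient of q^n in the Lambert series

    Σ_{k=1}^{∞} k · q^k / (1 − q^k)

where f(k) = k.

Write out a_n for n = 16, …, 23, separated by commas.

n=16: 16·1 8·2 4·4 2·8 1·16  f→[16+8+4+2+1]=31
[q^17] f(17)=17,f(1)=1 ⇒ 18
[q^18] f(18)=18,f(9)=9,f(6)=6,f(3)=3,f(2)=2,f(1)=1 ⇒ 39
n=19: 1·19 19·1  f→[1+19]=20
[q^20] f(20)=20,f(10)=10,f(5)=5,f(4)=4,f(2)=2,f(1)=1 ⇒ 42
q^21  k|21↦f(k): 21:21 7:7 3:3 1:1  a_21=32
[q^22] f(22)=22,f(11)=11,f(2)=2,f(1)=1 ⇒ 36
[q^23] f(1)=1,f(23)=23 ⇒ 24

31, 18, 39, 20, 42, 32, 36, 24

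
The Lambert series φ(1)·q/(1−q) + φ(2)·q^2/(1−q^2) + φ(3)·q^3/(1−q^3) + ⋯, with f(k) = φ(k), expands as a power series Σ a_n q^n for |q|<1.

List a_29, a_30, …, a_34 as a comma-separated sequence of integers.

d|29:{29,1}  Σφ=28+1=29
q^30  k|30↦φ(k): 1:1 2:1 3:2 5:4 6:2 10:4 15:8 30:8  a_30=30
[q^31] φ(1)=1,φ(31)=30 ⇒ 31
d|32:{1,2,4,8,16,32}  Σφ=1+1+2+4+8+16=32
q^33  k|33↦φ(k): 33:20 11:10 3:2 1:1  a_33=33
[q^34] φ(1)=1,φ(2)=1,φ(17)=16,φ(34)=16 ⇒ 34

29, 30, 31, 32, 33, 34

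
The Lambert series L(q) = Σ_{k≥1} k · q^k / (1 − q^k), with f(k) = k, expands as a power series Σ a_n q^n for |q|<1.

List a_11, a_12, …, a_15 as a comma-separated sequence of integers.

12, 28, 14, 24, 24

q^11  k|11↦f(k): 1:1 11:11  a_11=12
d|12:{12,6,4,3,2,1}  Σf=12+6+4+3+2+1=28
d|13:{13,1}  Σf=13+1=14
[q^14] f(1)=1,f(2)=2,f(7)=7,f(14)=14 ⇒ 24
q^15  k|15↦f(k): 1:1 3:3 5:5 15:15  a_15=24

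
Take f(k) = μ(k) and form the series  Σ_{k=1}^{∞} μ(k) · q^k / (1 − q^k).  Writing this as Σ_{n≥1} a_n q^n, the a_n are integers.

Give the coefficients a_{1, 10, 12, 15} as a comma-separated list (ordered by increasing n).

1, 0, 0, 0

n=1: 1·1  μ→[1]=1
q^10  k|10↦μ(k): 1:1 2:-1 5:-1 10:1  a_10=0
d|12:{12,6,4,3,2,1}  Σμ=0+1+0+(-1)+(-1)+1=0
[q^15] μ(1)=1,μ(3)=-1,μ(5)=-1,μ(15)=1 ⇒ 0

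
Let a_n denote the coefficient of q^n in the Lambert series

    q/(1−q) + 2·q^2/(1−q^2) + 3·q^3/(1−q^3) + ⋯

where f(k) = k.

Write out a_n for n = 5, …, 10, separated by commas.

q^5  k|5↦f(k): 1:1 5:5  a_5=6
[q^6] f(1)=1,f(2)=2,f(3)=3,f(6)=6 ⇒ 12
q^7  k|7↦f(k): 1:1 7:7  a_7=8
[q^8] f(8)=8,f(4)=4,f(2)=2,f(1)=1 ⇒ 15
d|9:{9,3,1}  Σf=9+3+1=13
q^10  k|10↦f(k): 10:10 5:5 2:2 1:1  a_10=18

6, 12, 8, 15, 13, 18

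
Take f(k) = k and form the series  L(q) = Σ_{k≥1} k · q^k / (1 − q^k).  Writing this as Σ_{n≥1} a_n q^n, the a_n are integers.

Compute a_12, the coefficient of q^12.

a_12 = 28

n=12: 12·1 6·2 4·3 3·4 2·6 1·12  f→[12+6+4+3+2+1]=28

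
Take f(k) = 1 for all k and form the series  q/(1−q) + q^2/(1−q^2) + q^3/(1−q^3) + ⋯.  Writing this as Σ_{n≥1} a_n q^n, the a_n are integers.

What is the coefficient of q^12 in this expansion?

n=12: 1·12 2·6 3·4 4·3 6·2 12·1  f→[1+1+1+1+1+1]=6

a_12 = 6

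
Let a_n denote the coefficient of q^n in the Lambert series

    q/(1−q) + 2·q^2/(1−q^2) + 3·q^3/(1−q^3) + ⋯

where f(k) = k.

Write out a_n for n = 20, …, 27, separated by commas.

42, 32, 36, 24, 60, 31, 42, 40

q^20  k|20↦f(k): 20:20 10:10 5:5 4:4 2:2 1:1  a_20=42
n=21: 21·1 7·3 3·7 1·21  f→[21+7+3+1]=32
q^22  k|22↦f(k): 22:22 11:11 2:2 1:1  a_22=36
[q^23] f(23)=23,f(1)=1 ⇒ 24
n=24: 24·1 12·2 8·3 6·4 4·6 3·8 2·12 1·24  f→[24+12+8+6+4+3+2+1]=60
q^25  k|25↦f(k): 1:1 5:5 25:25  a_25=31
q^26  k|26↦f(k): 26:26 13:13 2:2 1:1  a_26=42
q^27  k|27↦f(k): 1:1 3:3 9:9 27:27  a_27=40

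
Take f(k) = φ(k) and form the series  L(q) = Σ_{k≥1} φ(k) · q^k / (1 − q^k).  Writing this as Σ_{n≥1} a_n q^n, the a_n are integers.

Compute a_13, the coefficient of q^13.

d|13:{1,13}  Σφ=1+12=13

a_13 = 13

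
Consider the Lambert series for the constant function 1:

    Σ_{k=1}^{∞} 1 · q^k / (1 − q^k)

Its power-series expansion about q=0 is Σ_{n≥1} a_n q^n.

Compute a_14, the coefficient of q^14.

d|14:{14,7,2,1}  Σf=1+1+1+1=4

a_14 = 4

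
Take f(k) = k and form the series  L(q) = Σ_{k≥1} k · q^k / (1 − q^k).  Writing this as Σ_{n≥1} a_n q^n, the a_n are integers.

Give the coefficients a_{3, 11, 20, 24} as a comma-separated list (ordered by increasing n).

d|3:{3,1}  Σf=3+1=4
q^11  k|11↦f(k): 11:11 1:1  a_11=12
d|20:{1,2,4,5,10,20}  Σf=1+2+4+5+10+20=42
d|24:{24,12,8,6,4,3,2,1}  Σf=24+12+8+6+4+3+2+1=60

4, 12, 42, 60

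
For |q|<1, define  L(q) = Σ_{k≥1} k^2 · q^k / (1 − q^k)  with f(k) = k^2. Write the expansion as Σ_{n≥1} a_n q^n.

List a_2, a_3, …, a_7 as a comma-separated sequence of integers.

5, 10, 21, 26, 50, 50

d|2:{2,1}  Σf=4+1=5
q^3  k|3↦f(k): 3:9 1:1  a_3=10
q^4  k|4↦f(k): 1:1 2:4 4:16  a_4=21
d|5:{1,5}  Σf=1+25=26
[q^6] f(6)=36,f(3)=9,f(2)=4,f(1)=1 ⇒ 50
[q^7] f(1)=1,f(7)=49 ⇒ 50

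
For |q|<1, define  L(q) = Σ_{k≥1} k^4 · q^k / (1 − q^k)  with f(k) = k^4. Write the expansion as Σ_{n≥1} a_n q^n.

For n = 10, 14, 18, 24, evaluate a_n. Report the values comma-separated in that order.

10642, 40834, 112931, 358258

d|10:{10,5,2,1}  Σf=10000+625+16+1=10642
q^14  k|14↦f(k): 14:38416 7:2401 2:16 1:1  a_14=40834
d|18:{1,2,3,6,9,18}  Σf=1+16+81+1296+6561+104976=112931
[q^24] f(24)=331776,f(12)=20736,f(8)=4096,f(6)=1296,f(4)=256,f(3)=81,f(2)=16,f(1)=1 ⇒ 358258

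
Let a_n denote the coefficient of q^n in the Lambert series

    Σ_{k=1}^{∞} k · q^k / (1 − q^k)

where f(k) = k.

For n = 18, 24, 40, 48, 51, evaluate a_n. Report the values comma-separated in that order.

39, 60, 90, 124, 72

[q^18] f(1)=1,f(2)=2,f(3)=3,f(6)=6,f(9)=9,f(18)=18 ⇒ 39
q^24  k|24↦f(k): 1:1 2:2 3:3 4:4 6:6 8:8 12:12 24:24  a_24=60
[q^40] f(40)=40,f(20)=20,f(10)=10,f(8)=8,f(5)=5,f(4)=4,f(2)=2,f(1)=1 ⇒ 90
[q^48] f(1)=1,f(2)=2,f(3)=3,f(4)=4,f(6)=6,f(8)=8,f(12)=12,f(16)=16,f(24)=24,f(48)=48 ⇒ 124
[q^51] f(51)=51,f(17)=17,f(3)=3,f(1)=1 ⇒ 72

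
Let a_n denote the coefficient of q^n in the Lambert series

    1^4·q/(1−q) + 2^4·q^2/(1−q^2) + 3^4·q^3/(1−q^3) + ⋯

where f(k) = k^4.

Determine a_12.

a_12 = 22386

[q^12] f(12)=20736,f(6)=1296,f(4)=256,f(3)=81,f(2)=16,f(1)=1 ⇒ 22386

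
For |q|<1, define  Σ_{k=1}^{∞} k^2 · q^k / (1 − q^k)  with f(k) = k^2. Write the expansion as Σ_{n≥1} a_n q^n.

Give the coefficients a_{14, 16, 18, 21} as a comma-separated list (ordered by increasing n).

250, 341, 455, 500

q^14  k|14↦f(k): 1:1 2:4 7:49 14:196  a_14=250
q^16  k|16↦f(k): 1:1 2:4 4:16 8:64 16:256  a_16=341
[q^18] f(1)=1,f(2)=4,f(3)=9,f(6)=36,f(9)=81,f(18)=324 ⇒ 455
n=21: 21·1 7·3 3·7 1·21  f→[441+49+9+1]=500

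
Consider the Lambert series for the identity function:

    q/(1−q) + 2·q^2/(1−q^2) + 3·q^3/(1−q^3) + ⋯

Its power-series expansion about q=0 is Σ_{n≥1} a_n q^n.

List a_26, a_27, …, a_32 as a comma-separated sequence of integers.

[q^26] f(26)=26,f(13)=13,f(2)=2,f(1)=1 ⇒ 42
n=27: 1·27 3·9 9·3 27·1  f→[1+3+9+27]=40
n=28: 1·28 2·14 4·7 7·4 14·2 28·1  f→[1+2+4+7+14+28]=56
d|29:{1,29}  Σf=1+29=30
q^30  k|30↦f(k): 30:30 15:15 10:10 6:6 5:5 3:3 2:2 1:1  a_30=72
n=31: 31·1 1·31  f→[31+1]=32
d|32:{1,2,4,8,16,32}  Σf=1+2+4+8+16+32=63

42, 40, 56, 30, 72, 32, 63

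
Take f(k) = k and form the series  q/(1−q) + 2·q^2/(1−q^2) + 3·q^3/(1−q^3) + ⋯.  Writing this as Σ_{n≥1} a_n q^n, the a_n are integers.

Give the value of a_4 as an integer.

n=4: 1·4 2·2 4·1  f→[1+2+4]=7

a_4 = 7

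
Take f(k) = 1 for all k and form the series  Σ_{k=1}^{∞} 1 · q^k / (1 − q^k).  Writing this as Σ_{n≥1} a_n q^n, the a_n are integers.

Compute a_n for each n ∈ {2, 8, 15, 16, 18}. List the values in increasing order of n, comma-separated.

2, 4, 4, 5, 6

[q^2] f(1)=1,f(2)=1 ⇒ 2
n=8: 8·1 4·2 2·4 1·8  f→[1+1+1+1]=4
[q^15] f(15)=1,f(5)=1,f(3)=1,f(1)=1 ⇒ 4
n=16: 1·16 2·8 4·4 8·2 16·1  f→[1+1+1+1+1]=5
n=18: 18·1 9·2 6·3 3·6 2·9 1·18  f→[1+1+1+1+1+1]=6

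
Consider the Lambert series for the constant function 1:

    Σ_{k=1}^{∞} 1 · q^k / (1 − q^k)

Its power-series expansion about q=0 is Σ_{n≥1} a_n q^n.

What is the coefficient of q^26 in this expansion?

a_26 = 4

n=26: 1·26 2·13 13·2 26·1  f→[1+1+1+1]=4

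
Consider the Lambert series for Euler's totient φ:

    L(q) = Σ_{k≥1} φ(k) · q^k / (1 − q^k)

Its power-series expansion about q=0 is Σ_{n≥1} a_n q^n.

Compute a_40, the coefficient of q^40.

[q^40] φ(40)=16,φ(20)=8,φ(10)=4,φ(8)=4,φ(5)=4,φ(4)=2,φ(2)=1,φ(1)=1 ⇒ 40

a_40 = 40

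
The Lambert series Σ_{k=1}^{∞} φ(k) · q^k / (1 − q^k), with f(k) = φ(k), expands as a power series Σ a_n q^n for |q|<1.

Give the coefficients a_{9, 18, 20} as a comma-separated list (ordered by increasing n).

[q^9] φ(1)=1,φ(3)=2,φ(9)=6 ⇒ 9
d|18:{1,2,3,6,9,18}  Σφ=1+1+2+2+6+6=18
d|20:{20,10,5,4,2,1}  Σφ=8+4+4+2+1+1=20

9, 18, 20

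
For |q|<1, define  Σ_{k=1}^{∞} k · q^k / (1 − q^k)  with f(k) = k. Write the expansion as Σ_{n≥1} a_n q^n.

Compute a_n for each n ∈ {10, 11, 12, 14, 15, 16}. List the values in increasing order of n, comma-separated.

d|10:{10,5,2,1}  Σf=10+5+2+1=18
d|11:{11,1}  Σf=11+1=12
d|12:{12,6,4,3,2,1}  Σf=12+6+4+3+2+1=28
d|14:{1,2,7,14}  Σf=1+2+7+14=24
q^15  k|15↦f(k): 15:15 5:5 3:3 1:1  a_15=24
q^16  k|16↦f(k): 16:16 8:8 4:4 2:2 1:1  a_16=31

18, 12, 28, 24, 24, 31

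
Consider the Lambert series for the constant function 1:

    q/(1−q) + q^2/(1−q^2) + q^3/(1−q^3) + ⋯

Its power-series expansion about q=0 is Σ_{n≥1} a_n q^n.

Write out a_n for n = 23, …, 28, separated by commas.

[q^23] f(23)=1,f(1)=1 ⇒ 2
[q^24] f(24)=1,f(12)=1,f(8)=1,f(6)=1,f(4)=1,f(3)=1,f(2)=1,f(1)=1 ⇒ 8
[q^25] f(25)=1,f(5)=1,f(1)=1 ⇒ 3
[q^26] f(1)=1,f(2)=1,f(13)=1,f(26)=1 ⇒ 4
n=27: 1·27 3·9 9·3 27·1  f→[1+1+1+1]=4
q^28  k|28↦f(k): 1:1 2:1 4:1 7:1 14:1 28:1  a_28=6

2, 8, 3, 4, 4, 6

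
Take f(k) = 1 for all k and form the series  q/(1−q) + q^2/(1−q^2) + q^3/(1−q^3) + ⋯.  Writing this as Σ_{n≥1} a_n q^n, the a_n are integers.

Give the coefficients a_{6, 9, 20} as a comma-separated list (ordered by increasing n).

4, 3, 6

q^6  k|6↦f(k): 6:1 3:1 2:1 1:1  a_6=4
[q^9] f(9)=1,f(3)=1,f(1)=1 ⇒ 3
q^20  k|20↦f(k): 20:1 10:1 5:1 4:1 2:1 1:1  a_20=6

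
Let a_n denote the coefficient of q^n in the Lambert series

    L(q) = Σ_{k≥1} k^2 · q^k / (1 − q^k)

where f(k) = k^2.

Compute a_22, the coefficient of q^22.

d|22:{22,11,2,1}  Σf=484+121+4+1=610

a_22 = 610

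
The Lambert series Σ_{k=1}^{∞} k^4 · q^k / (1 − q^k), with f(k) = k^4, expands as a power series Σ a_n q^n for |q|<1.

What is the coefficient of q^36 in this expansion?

a_36 = 1813539

[q^36] f(1)=1,f(2)=16,f(3)=81,f(4)=256,f(6)=1296,f(9)=6561,f(12)=20736,f(18)=104976,f(36)=1679616 ⇒ 1813539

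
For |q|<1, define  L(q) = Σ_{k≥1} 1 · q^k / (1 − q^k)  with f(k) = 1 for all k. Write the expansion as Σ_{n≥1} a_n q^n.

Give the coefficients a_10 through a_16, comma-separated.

[q^10] f(10)=1,f(5)=1,f(2)=1,f(1)=1 ⇒ 4
[q^11] f(11)=1,f(1)=1 ⇒ 2
[q^12] f(1)=1,f(2)=1,f(3)=1,f(4)=1,f(6)=1,f(12)=1 ⇒ 6
q^13  k|13↦f(k): 1:1 13:1  a_13=2
q^14  k|14↦f(k): 1:1 2:1 7:1 14:1  a_14=4
d|15:{1,3,5,15}  Σf=1+1+1+1=4
[q^16] f(1)=1,f(2)=1,f(4)=1,f(8)=1,f(16)=1 ⇒ 5

4, 2, 6, 2, 4, 4, 5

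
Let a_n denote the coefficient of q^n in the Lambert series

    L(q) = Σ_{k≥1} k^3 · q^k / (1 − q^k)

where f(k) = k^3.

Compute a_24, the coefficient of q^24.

[q^24] f(24)=13824,f(12)=1728,f(8)=512,f(6)=216,f(4)=64,f(3)=27,f(2)=8,f(1)=1 ⇒ 16380

a_24 = 16380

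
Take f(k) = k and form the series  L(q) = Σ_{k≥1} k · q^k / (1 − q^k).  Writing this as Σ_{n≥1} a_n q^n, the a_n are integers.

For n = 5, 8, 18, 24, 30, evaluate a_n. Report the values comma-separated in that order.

d|5:{5,1}  Σf=5+1=6
n=8: 1·8 2·4 4·2 8·1  f→[1+2+4+8]=15
n=18: 1·18 2·9 3·6 6·3 9·2 18·1  f→[1+2+3+6+9+18]=39
q^24  k|24↦f(k): 24:24 12:12 8:8 6:6 4:4 3:3 2:2 1:1  a_24=60
[q^30] f(30)=30,f(15)=15,f(10)=10,f(6)=6,f(5)=5,f(3)=3,f(2)=2,f(1)=1 ⇒ 72

6, 15, 39, 60, 72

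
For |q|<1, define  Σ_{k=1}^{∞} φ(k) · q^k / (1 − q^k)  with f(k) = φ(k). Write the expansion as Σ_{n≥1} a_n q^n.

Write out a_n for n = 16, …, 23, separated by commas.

n=16: 16·1 8·2 4·4 2·8 1·16  φ→[8+4+2+1+1]=16
[q^17] φ(1)=1,φ(17)=16 ⇒ 17
d|18:{1,2,3,6,9,18}  Σφ=1+1+2+2+6+6=18
n=19: 19·1 1·19  φ→[18+1]=19
q^20  k|20↦φ(k): 1:1 2:1 4:2 5:4 10:4 20:8  a_20=20
d|21:{1,3,7,21}  Σφ=1+2+6+12=21
[q^22] φ(22)=10,φ(11)=10,φ(2)=1,φ(1)=1 ⇒ 22
d|23:{23,1}  Σφ=22+1=23

16, 17, 18, 19, 20, 21, 22, 23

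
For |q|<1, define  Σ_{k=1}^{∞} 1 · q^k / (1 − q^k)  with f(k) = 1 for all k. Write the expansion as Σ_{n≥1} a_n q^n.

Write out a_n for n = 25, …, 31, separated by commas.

d|25:{25,5,1}  Σf=1+1+1=3
[q^26] f(26)=1,f(13)=1,f(2)=1,f(1)=1 ⇒ 4
[q^27] f(1)=1,f(3)=1,f(9)=1,f(27)=1 ⇒ 4
n=28: 28·1 14·2 7·4 4·7 2·14 1·28  f→[1+1+1+1+1+1]=6
d|29:{29,1}  Σf=1+1=2
d|30:{1,2,3,5,6,10,15,30}  Σf=1+1+1+1+1+1+1+1=8
[q^31] f(31)=1,f(1)=1 ⇒ 2

3, 4, 4, 6, 2, 8, 2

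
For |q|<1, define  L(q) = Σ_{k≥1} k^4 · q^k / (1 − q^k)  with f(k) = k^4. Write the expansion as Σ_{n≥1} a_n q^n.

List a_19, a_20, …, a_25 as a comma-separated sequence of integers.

130322, 170898, 196964, 248914, 279842, 358258, 391251

n=19: 19·1 1·19  f→[130321+1]=130322
n=20: 20·1 10·2 5·4 4·5 2·10 1·20  f→[160000+10000+625+256+16+1]=170898
[q^21] f(21)=194481,f(7)=2401,f(3)=81,f(1)=1 ⇒ 196964
d|22:{1,2,11,22}  Σf=1+16+14641+234256=248914
[q^23] f(23)=279841,f(1)=1 ⇒ 279842
d|24:{24,12,8,6,4,3,2,1}  Σf=331776+20736+4096+1296+256+81+16+1=358258
d|25:{25,5,1}  Σf=390625+625+1=391251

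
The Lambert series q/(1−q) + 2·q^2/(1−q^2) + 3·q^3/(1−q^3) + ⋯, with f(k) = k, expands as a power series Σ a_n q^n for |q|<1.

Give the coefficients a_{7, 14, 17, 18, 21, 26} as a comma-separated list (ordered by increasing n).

8, 24, 18, 39, 32, 42

[q^7] f(1)=1,f(7)=7 ⇒ 8
q^14  k|14↦f(k): 14:14 7:7 2:2 1:1  a_14=24
[q^17] f(1)=1,f(17)=17 ⇒ 18
n=18: 18·1 9·2 6·3 3·6 2·9 1·18  f→[18+9+6+3+2+1]=39
q^21  k|21↦f(k): 1:1 3:3 7:7 21:21  a_21=32
[q^26] f(26)=26,f(13)=13,f(2)=2,f(1)=1 ⇒ 42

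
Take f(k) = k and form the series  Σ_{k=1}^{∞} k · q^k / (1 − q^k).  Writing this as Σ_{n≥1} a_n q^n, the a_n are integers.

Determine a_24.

a_24 = 60

d|24:{1,2,3,4,6,8,12,24}  Σf=1+2+3+4+6+8+12+24=60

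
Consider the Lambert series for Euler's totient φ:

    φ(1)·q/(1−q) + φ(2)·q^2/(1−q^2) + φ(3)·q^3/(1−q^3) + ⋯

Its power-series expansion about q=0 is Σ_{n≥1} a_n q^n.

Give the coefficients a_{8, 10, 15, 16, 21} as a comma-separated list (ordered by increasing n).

[q^8] φ(8)=4,φ(4)=2,φ(2)=1,φ(1)=1 ⇒ 8
q^10  k|10↦φ(k): 1:1 2:1 5:4 10:4  a_10=10
n=15: 15·1 5·3 3·5 1·15  φ→[8+4+2+1]=15
n=16: 16·1 8·2 4·4 2·8 1·16  φ→[8+4+2+1+1]=16
[q^21] φ(21)=12,φ(7)=6,φ(3)=2,φ(1)=1 ⇒ 21

8, 10, 15, 16, 21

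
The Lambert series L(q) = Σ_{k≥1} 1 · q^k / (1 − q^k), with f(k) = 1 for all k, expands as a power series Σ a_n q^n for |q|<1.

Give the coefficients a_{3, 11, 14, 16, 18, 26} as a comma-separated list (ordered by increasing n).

q^3  k|3↦f(k): 3:1 1:1  a_3=2
[q^11] f(1)=1,f(11)=1 ⇒ 2
q^14  k|14↦f(k): 1:1 2:1 7:1 14:1  a_14=4
d|16:{1,2,4,8,16}  Σf=1+1+1+1+1=5
[q^18] f(18)=1,f(9)=1,f(6)=1,f(3)=1,f(2)=1,f(1)=1 ⇒ 6
q^26  k|26↦f(k): 26:1 13:1 2:1 1:1  a_26=4

2, 2, 4, 5, 6, 4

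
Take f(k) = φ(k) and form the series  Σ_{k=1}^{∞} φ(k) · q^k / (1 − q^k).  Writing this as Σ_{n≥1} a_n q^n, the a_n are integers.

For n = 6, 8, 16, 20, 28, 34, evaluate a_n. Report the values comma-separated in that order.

d|6:{6,3,2,1}  Σφ=2+2+1+1=6
q^8  k|8↦φ(k): 1:1 2:1 4:2 8:4  a_8=8
n=16: 16·1 8·2 4·4 2·8 1·16  φ→[8+4+2+1+1]=16
q^20  k|20↦φ(k): 1:1 2:1 4:2 5:4 10:4 20:8  a_20=20
d|28:{28,14,7,4,2,1}  Σφ=12+6+6+2+1+1=28
[q^34] φ(1)=1,φ(2)=1,φ(17)=16,φ(34)=16 ⇒ 34

6, 8, 16, 20, 28, 34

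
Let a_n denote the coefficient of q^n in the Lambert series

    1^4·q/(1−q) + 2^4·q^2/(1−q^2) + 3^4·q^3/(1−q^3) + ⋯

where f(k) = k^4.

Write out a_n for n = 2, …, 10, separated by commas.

d|2:{2,1}  Σf=16+1=17
d|3:{1,3}  Σf=1+81=82
[q^4] f(1)=1,f(2)=16,f(4)=256 ⇒ 273
d|5:{5,1}  Σf=625+1=626
d|6:{6,3,2,1}  Σf=1296+81+16+1=1394
[q^7] f(1)=1,f(7)=2401 ⇒ 2402
q^8  k|8↦f(k): 8:4096 4:256 2:16 1:1  a_8=4369
d|9:{1,3,9}  Σf=1+81+6561=6643
d|10:{1,2,5,10}  Σf=1+16+625+10000=10642

17, 82, 273, 626, 1394, 2402, 4369, 6643, 10642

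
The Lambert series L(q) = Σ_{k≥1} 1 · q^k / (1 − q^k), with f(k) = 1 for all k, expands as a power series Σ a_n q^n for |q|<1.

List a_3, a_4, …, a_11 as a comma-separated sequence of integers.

[q^3] f(3)=1,f(1)=1 ⇒ 2
n=4: 4·1 2·2 1·4  f→[1+1+1]=3
d|5:{5,1}  Σf=1+1=2
n=6: 1·6 2·3 3·2 6·1  f→[1+1+1+1]=4
q^7  k|7↦f(k): 1:1 7:1  a_7=2
n=8: 8·1 4·2 2·4 1·8  f→[1+1+1+1]=4
q^9  k|9↦f(k): 9:1 3:1 1:1  a_9=3
d|10:{1,2,5,10}  Σf=1+1+1+1=4
d|11:{1,11}  Σf=1+1=2

2, 3, 2, 4, 2, 4, 3, 4, 2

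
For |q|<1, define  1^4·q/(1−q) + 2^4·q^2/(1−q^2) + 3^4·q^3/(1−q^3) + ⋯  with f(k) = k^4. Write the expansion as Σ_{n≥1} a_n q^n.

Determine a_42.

[q^42] f(1)=1,f(2)=16,f(3)=81,f(6)=1296,f(7)=2401,f(14)=38416,f(21)=194481,f(42)=3111696 ⇒ 3348388

a_42 = 3348388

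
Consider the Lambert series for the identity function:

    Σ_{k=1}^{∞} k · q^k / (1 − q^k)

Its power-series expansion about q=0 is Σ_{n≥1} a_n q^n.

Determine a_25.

n=25: 1·25 5·5 25·1  f→[1+5+25]=31

a_25 = 31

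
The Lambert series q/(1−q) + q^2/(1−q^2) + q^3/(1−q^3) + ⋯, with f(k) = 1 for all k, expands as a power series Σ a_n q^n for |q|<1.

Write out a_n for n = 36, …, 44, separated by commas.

9, 2, 4, 4, 8, 2, 8, 2, 6

[q^36] f(1)=1,f(2)=1,f(3)=1,f(4)=1,f(6)=1,f(9)=1,f(12)=1,f(18)=1,f(36)=1 ⇒ 9
n=37: 37·1 1·37  f→[1+1]=2
q^38  k|38↦f(k): 38:1 19:1 2:1 1:1  a_38=4
[q^39] f(1)=1,f(3)=1,f(13)=1,f(39)=1 ⇒ 4
q^40  k|40↦f(k): 40:1 20:1 10:1 8:1 5:1 4:1 2:1 1:1  a_40=8
[q^41] f(1)=1,f(41)=1 ⇒ 2
d|42:{1,2,3,6,7,14,21,42}  Σf=1+1+1+1+1+1+1+1=8
n=43: 1·43 43·1  f→[1+1]=2
q^44  k|44↦f(k): 1:1 2:1 4:1 11:1 22:1 44:1  a_44=6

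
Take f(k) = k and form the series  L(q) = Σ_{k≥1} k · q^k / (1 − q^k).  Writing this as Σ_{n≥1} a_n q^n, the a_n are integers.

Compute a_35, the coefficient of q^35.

a_35 = 48

[q^35] f(1)=1,f(5)=5,f(7)=7,f(35)=35 ⇒ 48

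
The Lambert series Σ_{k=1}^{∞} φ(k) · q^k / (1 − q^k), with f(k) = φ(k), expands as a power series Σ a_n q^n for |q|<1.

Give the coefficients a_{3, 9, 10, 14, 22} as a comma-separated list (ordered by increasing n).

q^3  k|3↦φ(k): 3:2 1:1  a_3=3
q^9  k|9↦φ(k): 9:6 3:2 1:1  a_9=9
q^10  k|10↦φ(k): 10:4 5:4 2:1 1:1  a_10=10
[q^14] φ(14)=6,φ(7)=6,φ(2)=1,φ(1)=1 ⇒ 14
q^22  k|22↦φ(k): 22:10 11:10 2:1 1:1  a_22=22

3, 9, 10, 14, 22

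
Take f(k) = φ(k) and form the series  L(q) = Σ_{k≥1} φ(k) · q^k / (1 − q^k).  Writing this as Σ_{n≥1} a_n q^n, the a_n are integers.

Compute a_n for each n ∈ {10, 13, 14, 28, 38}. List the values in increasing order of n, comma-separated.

[q^10] φ(1)=1,φ(2)=1,φ(5)=4,φ(10)=4 ⇒ 10
[q^13] φ(1)=1,φ(13)=12 ⇒ 13
n=14: 1·14 2·7 7·2 14·1  φ→[1+1+6+6]=14
q^28  k|28↦φ(k): 28:12 14:6 7:6 4:2 2:1 1:1  a_28=28
q^38  k|38↦φ(k): 1:1 2:1 19:18 38:18  a_38=38

10, 13, 14, 28, 38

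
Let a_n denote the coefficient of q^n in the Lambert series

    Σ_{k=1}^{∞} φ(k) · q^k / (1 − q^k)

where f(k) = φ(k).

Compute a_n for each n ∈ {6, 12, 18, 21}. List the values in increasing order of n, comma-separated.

q^6  k|6↦φ(k): 1:1 2:1 3:2 6:2  a_6=6
[q^12] φ(1)=1,φ(2)=1,φ(3)=2,φ(4)=2,φ(6)=2,φ(12)=4 ⇒ 12
q^18  k|18↦φ(k): 18:6 9:6 6:2 3:2 2:1 1:1  a_18=18
n=21: 1·21 3·7 7·3 21·1  φ→[1+2+6+12]=21

6, 12, 18, 21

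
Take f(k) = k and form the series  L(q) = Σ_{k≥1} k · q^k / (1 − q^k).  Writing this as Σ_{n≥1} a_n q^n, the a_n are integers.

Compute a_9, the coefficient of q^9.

[q^9] f(9)=9,f(3)=3,f(1)=1 ⇒ 13

a_9 = 13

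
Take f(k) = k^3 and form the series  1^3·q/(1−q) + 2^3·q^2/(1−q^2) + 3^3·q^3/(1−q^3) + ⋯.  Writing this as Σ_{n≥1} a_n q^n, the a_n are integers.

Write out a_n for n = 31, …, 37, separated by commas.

q^31  k|31↦f(k): 31:29791 1:1  a_31=29792
q^32  k|32↦f(k): 1:1 2:8 4:64 8:512 16:4096 32:32768  a_32=37449
[q^33] f(33)=35937,f(11)=1331,f(3)=27,f(1)=1 ⇒ 37296
q^34  k|34↦f(k): 34:39304 17:4913 2:8 1:1  a_34=44226
q^35  k|35↦f(k): 1:1 5:125 7:343 35:42875  a_35=43344
d|36:{1,2,3,4,6,9,12,18,36}  Σf=1+8+27+64+216+729+1728+5832+46656=55261
n=37: 37·1 1·37  f→[50653+1]=50654

29792, 37449, 37296, 44226, 43344, 55261, 50654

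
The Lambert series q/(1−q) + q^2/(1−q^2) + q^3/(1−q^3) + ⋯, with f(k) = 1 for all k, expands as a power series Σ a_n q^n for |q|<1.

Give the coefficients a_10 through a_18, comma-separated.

4, 2, 6, 2, 4, 4, 5, 2, 6

n=10: 1·10 2·5 5·2 10·1  f→[1+1+1+1]=4
[q^11] f(1)=1,f(11)=1 ⇒ 2
[q^12] f(12)=1,f(6)=1,f(4)=1,f(3)=1,f(2)=1,f(1)=1 ⇒ 6
q^13  k|13↦f(k): 13:1 1:1  a_13=2
d|14:{14,7,2,1}  Σf=1+1+1+1=4
d|15:{1,3,5,15}  Σf=1+1+1+1=4
q^16  k|16↦f(k): 16:1 8:1 4:1 2:1 1:1  a_16=5
[q^17] f(17)=1,f(1)=1 ⇒ 2
n=18: 1·18 2·9 3·6 6·3 9·2 18·1  f→[1+1+1+1+1+1]=6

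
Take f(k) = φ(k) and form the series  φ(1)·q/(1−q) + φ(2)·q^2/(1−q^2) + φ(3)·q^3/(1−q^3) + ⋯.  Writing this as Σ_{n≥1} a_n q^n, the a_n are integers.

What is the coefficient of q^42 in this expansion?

n=42: 1·42 2·21 3·14 6·7 7·6 14·3 21·2 42·1  φ→[1+1+2+2+6+6+12+12]=42

a_42 = 42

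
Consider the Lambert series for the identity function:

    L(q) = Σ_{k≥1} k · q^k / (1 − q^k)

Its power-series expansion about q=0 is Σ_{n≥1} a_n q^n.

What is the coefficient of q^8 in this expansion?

q^8  k|8↦f(k): 8:8 4:4 2:2 1:1  a_8=15

a_8 = 15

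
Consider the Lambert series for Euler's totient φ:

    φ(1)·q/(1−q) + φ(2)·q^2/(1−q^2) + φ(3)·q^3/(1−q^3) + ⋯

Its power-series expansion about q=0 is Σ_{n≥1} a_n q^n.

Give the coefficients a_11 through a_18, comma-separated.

[q^11] φ(1)=1,φ(11)=10 ⇒ 11
[q^12] φ(1)=1,φ(2)=1,φ(3)=2,φ(4)=2,φ(6)=2,φ(12)=4 ⇒ 12
[q^13] φ(13)=12,φ(1)=1 ⇒ 13
[q^14] φ(1)=1,φ(2)=1,φ(7)=6,φ(14)=6 ⇒ 14
[q^15] φ(1)=1,φ(3)=2,φ(5)=4,φ(15)=8 ⇒ 15
[q^16] φ(16)=8,φ(8)=4,φ(4)=2,φ(2)=1,φ(1)=1 ⇒ 16
q^17  k|17↦φ(k): 1:1 17:16  a_17=17
[q^18] φ(18)=6,φ(9)=6,φ(6)=2,φ(3)=2,φ(2)=1,φ(1)=1 ⇒ 18

11, 12, 13, 14, 15, 16, 17, 18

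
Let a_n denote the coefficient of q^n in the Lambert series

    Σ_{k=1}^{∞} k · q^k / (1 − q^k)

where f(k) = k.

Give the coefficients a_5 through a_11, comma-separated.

q^5  k|5↦f(k): 1:1 5:5  a_5=6
q^6  k|6↦f(k): 1:1 2:2 3:3 6:6  a_6=12
d|7:{1,7}  Σf=1+7=8
[q^8] f(8)=8,f(4)=4,f(2)=2,f(1)=1 ⇒ 15
q^9  k|9↦f(k): 9:9 3:3 1:1  a_9=13
[q^10] f(1)=1,f(2)=2,f(5)=5,f(10)=10 ⇒ 18
[q^11] f(1)=1,f(11)=11 ⇒ 12

6, 12, 8, 15, 13, 18, 12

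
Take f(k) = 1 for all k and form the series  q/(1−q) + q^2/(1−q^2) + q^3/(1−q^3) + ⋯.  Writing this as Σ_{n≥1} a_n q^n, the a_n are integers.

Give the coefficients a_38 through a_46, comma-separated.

4, 4, 8, 2, 8, 2, 6, 6, 4

[q^38] f(38)=1,f(19)=1,f(2)=1,f(1)=1 ⇒ 4
n=39: 1·39 3·13 13·3 39·1  f→[1+1+1+1]=4
[q^40] f(40)=1,f(20)=1,f(10)=1,f(8)=1,f(5)=1,f(4)=1,f(2)=1,f(1)=1 ⇒ 8
d|41:{41,1}  Σf=1+1=2
q^42  k|42↦f(k): 1:1 2:1 3:1 6:1 7:1 14:1 21:1 42:1  a_42=8
d|43:{1,43}  Σf=1+1=2
[q^44] f(44)=1,f(22)=1,f(11)=1,f(4)=1,f(2)=1,f(1)=1 ⇒ 6
d|45:{1,3,5,9,15,45}  Σf=1+1+1+1+1+1=6
n=46: 46·1 23·2 2·23 1·46  f→[1+1+1+1]=4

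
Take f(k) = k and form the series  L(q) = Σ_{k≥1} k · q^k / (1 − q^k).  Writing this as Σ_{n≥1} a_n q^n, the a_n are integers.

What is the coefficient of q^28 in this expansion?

n=28: 28·1 14·2 7·4 4·7 2·14 1·28  f→[28+14+7+4+2+1]=56

a_28 = 56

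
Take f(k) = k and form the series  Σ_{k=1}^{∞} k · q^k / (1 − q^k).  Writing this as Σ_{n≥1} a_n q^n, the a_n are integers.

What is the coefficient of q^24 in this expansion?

[q^24] f(24)=24,f(12)=12,f(8)=8,f(6)=6,f(4)=4,f(3)=3,f(2)=2,f(1)=1 ⇒ 60

a_24 = 60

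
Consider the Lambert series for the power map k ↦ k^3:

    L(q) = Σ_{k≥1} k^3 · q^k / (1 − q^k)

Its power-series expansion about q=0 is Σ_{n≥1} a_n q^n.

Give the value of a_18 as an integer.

a_18 = 6813

q^18  k|18↦f(k): 1:1 2:8 3:27 6:216 9:729 18:5832  a_18=6813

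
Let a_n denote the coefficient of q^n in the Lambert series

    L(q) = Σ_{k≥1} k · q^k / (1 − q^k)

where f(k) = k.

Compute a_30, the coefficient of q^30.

n=30: 30·1 15·2 10·3 6·5 5·6 3·10 2·15 1·30  f→[30+15+10+6+5+3+2+1]=72

a_30 = 72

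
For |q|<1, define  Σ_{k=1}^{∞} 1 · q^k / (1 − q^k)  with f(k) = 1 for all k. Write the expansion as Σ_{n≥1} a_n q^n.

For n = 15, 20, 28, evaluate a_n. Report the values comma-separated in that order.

4, 6, 6

n=15: 1·15 3·5 5·3 15·1  f→[1+1+1+1]=4
[q^20] f(1)=1,f(2)=1,f(4)=1,f(5)=1,f(10)=1,f(20)=1 ⇒ 6
[q^28] f(1)=1,f(2)=1,f(4)=1,f(7)=1,f(14)=1,f(28)=1 ⇒ 6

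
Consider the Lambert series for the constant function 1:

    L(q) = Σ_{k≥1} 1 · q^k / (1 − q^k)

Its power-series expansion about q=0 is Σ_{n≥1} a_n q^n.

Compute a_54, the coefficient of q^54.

a_54 = 8

[q^54] f(1)=1,f(2)=1,f(3)=1,f(6)=1,f(9)=1,f(18)=1,f(27)=1,f(54)=1 ⇒ 8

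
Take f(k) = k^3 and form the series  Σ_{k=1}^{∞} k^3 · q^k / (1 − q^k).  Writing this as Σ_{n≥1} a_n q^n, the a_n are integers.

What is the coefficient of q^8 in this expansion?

n=8: 8·1 4·2 2·4 1·8  f→[512+64+8+1]=585

a_8 = 585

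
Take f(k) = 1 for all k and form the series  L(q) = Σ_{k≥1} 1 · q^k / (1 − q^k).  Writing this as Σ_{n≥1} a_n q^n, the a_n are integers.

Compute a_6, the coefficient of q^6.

n=6: 1·6 2·3 3·2 6·1  f→[1+1+1+1]=4

a_6 = 4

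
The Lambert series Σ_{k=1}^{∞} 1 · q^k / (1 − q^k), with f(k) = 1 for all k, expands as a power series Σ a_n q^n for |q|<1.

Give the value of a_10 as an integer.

n=10: 1·10 2·5 5·2 10·1  f→[1+1+1+1]=4

a_10 = 4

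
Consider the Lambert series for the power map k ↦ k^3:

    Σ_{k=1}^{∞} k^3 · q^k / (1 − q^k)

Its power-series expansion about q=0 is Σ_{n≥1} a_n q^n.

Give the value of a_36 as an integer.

n=36: 36·1 18·2 12·3 9·4 6·6 4·9 3·12 2·18 1·36  f→[46656+5832+1728+729+216+64+27+8+1]=55261

a_36 = 55261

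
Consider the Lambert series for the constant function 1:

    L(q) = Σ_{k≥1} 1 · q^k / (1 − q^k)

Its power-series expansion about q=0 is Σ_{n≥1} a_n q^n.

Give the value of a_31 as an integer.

a_31 = 2

q^31  k|31↦f(k): 1:1 31:1  a_31=2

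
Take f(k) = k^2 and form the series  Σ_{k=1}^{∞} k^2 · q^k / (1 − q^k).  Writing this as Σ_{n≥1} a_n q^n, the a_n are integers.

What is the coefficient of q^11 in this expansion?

n=11: 1·11 11·1  f→[1+121]=122

a_11 = 122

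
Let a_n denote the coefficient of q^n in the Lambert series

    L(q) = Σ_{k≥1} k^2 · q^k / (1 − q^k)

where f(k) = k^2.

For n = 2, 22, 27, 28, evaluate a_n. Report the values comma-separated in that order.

q^2  k|2↦f(k): 2:4 1:1  a_2=5
q^22  k|22↦f(k): 22:484 11:121 2:4 1:1  a_22=610
[q^27] f(27)=729,f(9)=81,f(3)=9,f(1)=1 ⇒ 820
d|28:{1,2,4,7,14,28}  Σf=1+4+16+49+196+784=1050

5, 610, 820, 1050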